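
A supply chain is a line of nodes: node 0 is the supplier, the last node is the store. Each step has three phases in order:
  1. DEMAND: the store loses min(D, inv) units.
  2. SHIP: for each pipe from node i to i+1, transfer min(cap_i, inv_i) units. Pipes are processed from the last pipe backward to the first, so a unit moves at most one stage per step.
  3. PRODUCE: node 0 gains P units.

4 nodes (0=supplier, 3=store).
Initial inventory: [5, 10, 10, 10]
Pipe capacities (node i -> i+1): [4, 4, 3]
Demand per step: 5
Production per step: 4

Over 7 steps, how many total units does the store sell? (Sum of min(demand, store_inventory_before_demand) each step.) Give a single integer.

Answer: 28

Derivation:
Step 1: sold=5 (running total=5) -> [5 10 11 8]
Step 2: sold=5 (running total=10) -> [5 10 12 6]
Step 3: sold=5 (running total=15) -> [5 10 13 4]
Step 4: sold=4 (running total=19) -> [5 10 14 3]
Step 5: sold=3 (running total=22) -> [5 10 15 3]
Step 6: sold=3 (running total=25) -> [5 10 16 3]
Step 7: sold=3 (running total=28) -> [5 10 17 3]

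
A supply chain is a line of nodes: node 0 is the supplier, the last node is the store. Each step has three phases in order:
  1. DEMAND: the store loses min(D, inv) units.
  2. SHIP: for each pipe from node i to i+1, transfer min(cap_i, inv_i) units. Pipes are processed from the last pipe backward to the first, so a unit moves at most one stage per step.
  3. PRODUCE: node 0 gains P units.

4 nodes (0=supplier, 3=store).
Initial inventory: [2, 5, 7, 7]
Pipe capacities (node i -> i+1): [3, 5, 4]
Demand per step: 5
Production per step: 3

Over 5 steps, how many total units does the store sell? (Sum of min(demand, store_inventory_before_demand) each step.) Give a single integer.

Answer: 23

Derivation:
Step 1: sold=5 (running total=5) -> [3 2 8 6]
Step 2: sold=5 (running total=10) -> [3 3 6 5]
Step 3: sold=5 (running total=15) -> [3 3 5 4]
Step 4: sold=4 (running total=19) -> [3 3 4 4]
Step 5: sold=4 (running total=23) -> [3 3 3 4]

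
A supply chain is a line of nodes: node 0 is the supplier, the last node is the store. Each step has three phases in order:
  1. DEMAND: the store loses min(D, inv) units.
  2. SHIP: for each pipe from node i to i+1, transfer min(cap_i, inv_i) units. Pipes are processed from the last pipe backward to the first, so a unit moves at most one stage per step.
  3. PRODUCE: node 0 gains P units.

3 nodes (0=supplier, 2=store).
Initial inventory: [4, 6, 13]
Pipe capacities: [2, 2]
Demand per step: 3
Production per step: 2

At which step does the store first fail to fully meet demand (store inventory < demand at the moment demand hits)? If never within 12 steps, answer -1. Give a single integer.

Step 1: demand=3,sold=3 ship[1->2]=2 ship[0->1]=2 prod=2 -> [4 6 12]
Step 2: demand=3,sold=3 ship[1->2]=2 ship[0->1]=2 prod=2 -> [4 6 11]
Step 3: demand=3,sold=3 ship[1->2]=2 ship[0->1]=2 prod=2 -> [4 6 10]
Step 4: demand=3,sold=3 ship[1->2]=2 ship[0->1]=2 prod=2 -> [4 6 9]
Step 5: demand=3,sold=3 ship[1->2]=2 ship[0->1]=2 prod=2 -> [4 6 8]
Step 6: demand=3,sold=3 ship[1->2]=2 ship[0->1]=2 prod=2 -> [4 6 7]
Step 7: demand=3,sold=3 ship[1->2]=2 ship[0->1]=2 prod=2 -> [4 6 6]
Step 8: demand=3,sold=3 ship[1->2]=2 ship[0->1]=2 prod=2 -> [4 6 5]
Step 9: demand=3,sold=3 ship[1->2]=2 ship[0->1]=2 prod=2 -> [4 6 4]
Step 10: demand=3,sold=3 ship[1->2]=2 ship[0->1]=2 prod=2 -> [4 6 3]
Step 11: demand=3,sold=3 ship[1->2]=2 ship[0->1]=2 prod=2 -> [4 6 2]
Step 12: demand=3,sold=2 ship[1->2]=2 ship[0->1]=2 prod=2 -> [4 6 2]
First stockout at step 12

12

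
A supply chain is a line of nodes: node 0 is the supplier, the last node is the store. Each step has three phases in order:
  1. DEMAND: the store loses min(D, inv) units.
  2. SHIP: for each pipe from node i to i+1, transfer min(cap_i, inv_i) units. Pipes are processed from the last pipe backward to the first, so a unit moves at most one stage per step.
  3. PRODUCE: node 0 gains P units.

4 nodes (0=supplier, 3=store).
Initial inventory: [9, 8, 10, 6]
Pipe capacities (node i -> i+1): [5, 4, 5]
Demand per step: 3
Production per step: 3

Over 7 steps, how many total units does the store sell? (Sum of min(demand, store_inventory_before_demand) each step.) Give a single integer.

Answer: 21

Derivation:
Step 1: sold=3 (running total=3) -> [7 9 9 8]
Step 2: sold=3 (running total=6) -> [5 10 8 10]
Step 3: sold=3 (running total=9) -> [3 11 7 12]
Step 4: sold=3 (running total=12) -> [3 10 6 14]
Step 5: sold=3 (running total=15) -> [3 9 5 16]
Step 6: sold=3 (running total=18) -> [3 8 4 18]
Step 7: sold=3 (running total=21) -> [3 7 4 19]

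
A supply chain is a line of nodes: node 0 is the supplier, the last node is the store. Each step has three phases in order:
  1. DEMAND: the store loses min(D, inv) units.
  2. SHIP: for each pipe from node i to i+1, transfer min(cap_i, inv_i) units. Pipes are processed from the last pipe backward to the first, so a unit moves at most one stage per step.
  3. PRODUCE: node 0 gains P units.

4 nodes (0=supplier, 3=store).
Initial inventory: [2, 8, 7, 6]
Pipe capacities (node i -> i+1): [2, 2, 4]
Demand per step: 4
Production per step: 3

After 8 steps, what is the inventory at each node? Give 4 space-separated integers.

Step 1: demand=4,sold=4 ship[2->3]=4 ship[1->2]=2 ship[0->1]=2 prod=3 -> inv=[3 8 5 6]
Step 2: demand=4,sold=4 ship[2->3]=4 ship[1->2]=2 ship[0->1]=2 prod=3 -> inv=[4 8 3 6]
Step 3: demand=4,sold=4 ship[2->3]=3 ship[1->2]=2 ship[0->1]=2 prod=3 -> inv=[5 8 2 5]
Step 4: demand=4,sold=4 ship[2->3]=2 ship[1->2]=2 ship[0->1]=2 prod=3 -> inv=[6 8 2 3]
Step 5: demand=4,sold=3 ship[2->3]=2 ship[1->2]=2 ship[0->1]=2 prod=3 -> inv=[7 8 2 2]
Step 6: demand=4,sold=2 ship[2->3]=2 ship[1->2]=2 ship[0->1]=2 prod=3 -> inv=[8 8 2 2]
Step 7: demand=4,sold=2 ship[2->3]=2 ship[1->2]=2 ship[0->1]=2 prod=3 -> inv=[9 8 2 2]
Step 8: demand=4,sold=2 ship[2->3]=2 ship[1->2]=2 ship[0->1]=2 prod=3 -> inv=[10 8 2 2]

10 8 2 2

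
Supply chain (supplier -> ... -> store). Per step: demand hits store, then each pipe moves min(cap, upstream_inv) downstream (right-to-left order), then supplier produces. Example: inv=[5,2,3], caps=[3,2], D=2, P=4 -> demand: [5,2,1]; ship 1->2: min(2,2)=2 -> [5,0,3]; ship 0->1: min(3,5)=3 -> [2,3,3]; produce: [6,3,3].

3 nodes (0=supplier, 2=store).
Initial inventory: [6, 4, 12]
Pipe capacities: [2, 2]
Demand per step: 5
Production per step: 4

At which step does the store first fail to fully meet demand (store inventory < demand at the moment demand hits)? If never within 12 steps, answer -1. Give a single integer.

Step 1: demand=5,sold=5 ship[1->2]=2 ship[0->1]=2 prod=4 -> [8 4 9]
Step 2: demand=5,sold=5 ship[1->2]=2 ship[0->1]=2 prod=4 -> [10 4 6]
Step 3: demand=5,sold=5 ship[1->2]=2 ship[0->1]=2 prod=4 -> [12 4 3]
Step 4: demand=5,sold=3 ship[1->2]=2 ship[0->1]=2 prod=4 -> [14 4 2]
Step 5: demand=5,sold=2 ship[1->2]=2 ship[0->1]=2 prod=4 -> [16 4 2]
Step 6: demand=5,sold=2 ship[1->2]=2 ship[0->1]=2 prod=4 -> [18 4 2]
Step 7: demand=5,sold=2 ship[1->2]=2 ship[0->1]=2 prod=4 -> [20 4 2]
Step 8: demand=5,sold=2 ship[1->2]=2 ship[0->1]=2 prod=4 -> [22 4 2]
Step 9: demand=5,sold=2 ship[1->2]=2 ship[0->1]=2 prod=4 -> [24 4 2]
Step 10: demand=5,sold=2 ship[1->2]=2 ship[0->1]=2 prod=4 -> [26 4 2]
Step 11: demand=5,sold=2 ship[1->2]=2 ship[0->1]=2 prod=4 -> [28 4 2]
Step 12: demand=5,sold=2 ship[1->2]=2 ship[0->1]=2 prod=4 -> [30 4 2]
First stockout at step 4

4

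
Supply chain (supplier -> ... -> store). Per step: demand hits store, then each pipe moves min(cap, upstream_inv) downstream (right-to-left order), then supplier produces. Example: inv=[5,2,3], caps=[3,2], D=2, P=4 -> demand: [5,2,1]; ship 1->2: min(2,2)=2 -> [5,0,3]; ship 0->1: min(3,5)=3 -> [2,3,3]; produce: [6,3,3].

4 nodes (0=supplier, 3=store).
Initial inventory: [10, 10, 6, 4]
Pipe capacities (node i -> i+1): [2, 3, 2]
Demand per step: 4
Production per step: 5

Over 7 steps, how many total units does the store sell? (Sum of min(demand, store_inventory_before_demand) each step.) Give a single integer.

Step 1: sold=4 (running total=4) -> [13 9 7 2]
Step 2: sold=2 (running total=6) -> [16 8 8 2]
Step 3: sold=2 (running total=8) -> [19 7 9 2]
Step 4: sold=2 (running total=10) -> [22 6 10 2]
Step 5: sold=2 (running total=12) -> [25 5 11 2]
Step 6: sold=2 (running total=14) -> [28 4 12 2]
Step 7: sold=2 (running total=16) -> [31 3 13 2]

Answer: 16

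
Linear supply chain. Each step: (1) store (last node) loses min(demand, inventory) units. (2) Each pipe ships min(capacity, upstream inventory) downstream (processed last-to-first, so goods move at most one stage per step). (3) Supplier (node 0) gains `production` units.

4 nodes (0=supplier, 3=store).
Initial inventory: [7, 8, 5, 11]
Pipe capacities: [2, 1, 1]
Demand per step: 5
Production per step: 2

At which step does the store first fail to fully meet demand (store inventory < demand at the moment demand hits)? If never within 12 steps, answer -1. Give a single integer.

Step 1: demand=5,sold=5 ship[2->3]=1 ship[1->2]=1 ship[0->1]=2 prod=2 -> [7 9 5 7]
Step 2: demand=5,sold=5 ship[2->3]=1 ship[1->2]=1 ship[0->1]=2 prod=2 -> [7 10 5 3]
Step 3: demand=5,sold=3 ship[2->3]=1 ship[1->2]=1 ship[0->1]=2 prod=2 -> [7 11 5 1]
Step 4: demand=5,sold=1 ship[2->3]=1 ship[1->2]=1 ship[0->1]=2 prod=2 -> [7 12 5 1]
Step 5: demand=5,sold=1 ship[2->3]=1 ship[1->2]=1 ship[0->1]=2 prod=2 -> [7 13 5 1]
Step 6: demand=5,sold=1 ship[2->3]=1 ship[1->2]=1 ship[0->1]=2 prod=2 -> [7 14 5 1]
Step 7: demand=5,sold=1 ship[2->3]=1 ship[1->2]=1 ship[0->1]=2 prod=2 -> [7 15 5 1]
Step 8: demand=5,sold=1 ship[2->3]=1 ship[1->2]=1 ship[0->1]=2 prod=2 -> [7 16 5 1]
Step 9: demand=5,sold=1 ship[2->3]=1 ship[1->2]=1 ship[0->1]=2 prod=2 -> [7 17 5 1]
Step 10: demand=5,sold=1 ship[2->3]=1 ship[1->2]=1 ship[0->1]=2 prod=2 -> [7 18 5 1]
Step 11: demand=5,sold=1 ship[2->3]=1 ship[1->2]=1 ship[0->1]=2 prod=2 -> [7 19 5 1]
Step 12: demand=5,sold=1 ship[2->3]=1 ship[1->2]=1 ship[0->1]=2 prod=2 -> [7 20 5 1]
First stockout at step 3

3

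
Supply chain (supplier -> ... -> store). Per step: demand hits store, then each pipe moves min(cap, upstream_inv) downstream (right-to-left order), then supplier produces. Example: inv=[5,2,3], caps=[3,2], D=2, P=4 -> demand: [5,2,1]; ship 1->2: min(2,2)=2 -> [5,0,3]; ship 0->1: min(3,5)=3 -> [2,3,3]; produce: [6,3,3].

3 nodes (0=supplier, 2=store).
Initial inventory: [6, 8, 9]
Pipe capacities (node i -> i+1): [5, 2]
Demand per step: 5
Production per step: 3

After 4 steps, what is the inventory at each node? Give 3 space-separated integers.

Step 1: demand=5,sold=5 ship[1->2]=2 ship[0->1]=5 prod=3 -> inv=[4 11 6]
Step 2: demand=5,sold=5 ship[1->2]=2 ship[0->1]=4 prod=3 -> inv=[3 13 3]
Step 3: demand=5,sold=3 ship[1->2]=2 ship[0->1]=3 prod=3 -> inv=[3 14 2]
Step 4: demand=5,sold=2 ship[1->2]=2 ship[0->1]=3 prod=3 -> inv=[3 15 2]

3 15 2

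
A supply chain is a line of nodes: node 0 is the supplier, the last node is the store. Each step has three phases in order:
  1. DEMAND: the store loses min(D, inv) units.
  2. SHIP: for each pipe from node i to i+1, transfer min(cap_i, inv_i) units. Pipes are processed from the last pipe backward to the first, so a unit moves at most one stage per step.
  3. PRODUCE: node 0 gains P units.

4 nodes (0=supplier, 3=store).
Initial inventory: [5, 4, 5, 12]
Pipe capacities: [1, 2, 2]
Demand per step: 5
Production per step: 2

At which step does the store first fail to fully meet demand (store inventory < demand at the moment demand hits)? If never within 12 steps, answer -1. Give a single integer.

Step 1: demand=5,sold=5 ship[2->3]=2 ship[1->2]=2 ship[0->1]=1 prod=2 -> [6 3 5 9]
Step 2: demand=5,sold=5 ship[2->3]=2 ship[1->2]=2 ship[0->1]=1 prod=2 -> [7 2 5 6]
Step 3: demand=5,sold=5 ship[2->3]=2 ship[1->2]=2 ship[0->1]=1 prod=2 -> [8 1 5 3]
Step 4: demand=5,sold=3 ship[2->3]=2 ship[1->2]=1 ship[0->1]=1 prod=2 -> [9 1 4 2]
Step 5: demand=5,sold=2 ship[2->3]=2 ship[1->2]=1 ship[0->1]=1 prod=2 -> [10 1 3 2]
Step 6: demand=5,sold=2 ship[2->3]=2 ship[1->2]=1 ship[0->1]=1 prod=2 -> [11 1 2 2]
Step 7: demand=5,sold=2 ship[2->3]=2 ship[1->2]=1 ship[0->1]=1 prod=2 -> [12 1 1 2]
Step 8: demand=5,sold=2 ship[2->3]=1 ship[1->2]=1 ship[0->1]=1 prod=2 -> [13 1 1 1]
Step 9: demand=5,sold=1 ship[2->3]=1 ship[1->2]=1 ship[0->1]=1 prod=2 -> [14 1 1 1]
Step 10: demand=5,sold=1 ship[2->3]=1 ship[1->2]=1 ship[0->1]=1 prod=2 -> [15 1 1 1]
Step 11: demand=5,sold=1 ship[2->3]=1 ship[1->2]=1 ship[0->1]=1 prod=2 -> [16 1 1 1]
Step 12: demand=5,sold=1 ship[2->3]=1 ship[1->2]=1 ship[0->1]=1 prod=2 -> [17 1 1 1]
First stockout at step 4

4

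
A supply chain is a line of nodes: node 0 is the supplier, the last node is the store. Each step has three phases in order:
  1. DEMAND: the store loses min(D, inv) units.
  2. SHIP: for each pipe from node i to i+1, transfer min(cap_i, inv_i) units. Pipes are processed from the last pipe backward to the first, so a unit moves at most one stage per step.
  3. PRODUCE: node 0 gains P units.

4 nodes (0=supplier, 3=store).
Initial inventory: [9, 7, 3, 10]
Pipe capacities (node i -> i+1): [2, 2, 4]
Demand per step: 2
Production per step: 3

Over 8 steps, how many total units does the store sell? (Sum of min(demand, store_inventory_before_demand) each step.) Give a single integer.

Step 1: sold=2 (running total=2) -> [10 7 2 11]
Step 2: sold=2 (running total=4) -> [11 7 2 11]
Step 3: sold=2 (running total=6) -> [12 7 2 11]
Step 4: sold=2 (running total=8) -> [13 7 2 11]
Step 5: sold=2 (running total=10) -> [14 7 2 11]
Step 6: sold=2 (running total=12) -> [15 7 2 11]
Step 7: sold=2 (running total=14) -> [16 7 2 11]
Step 8: sold=2 (running total=16) -> [17 7 2 11]

Answer: 16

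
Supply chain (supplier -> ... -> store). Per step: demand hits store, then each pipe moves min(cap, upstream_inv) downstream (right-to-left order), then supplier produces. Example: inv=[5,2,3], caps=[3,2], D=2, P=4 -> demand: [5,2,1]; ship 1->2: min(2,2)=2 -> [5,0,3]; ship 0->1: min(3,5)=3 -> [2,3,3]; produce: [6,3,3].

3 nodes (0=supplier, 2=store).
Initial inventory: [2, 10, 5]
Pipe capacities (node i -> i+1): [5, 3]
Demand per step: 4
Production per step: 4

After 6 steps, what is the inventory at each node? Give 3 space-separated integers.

Step 1: demand=4,sold=4 ship[1->2]=3 ship[0->1]=2 prod=4 -> inv=[4 9 4]
Step 2: demand=4,sold=4 ship[1->2]=3 ship[0->1]=4 prod=4 -> inv=[4 10 3]
Step 3: demand=4,sold=3 ship[1->2]=3 ship[0->1]=4 prod=4 -> inv=[4 11 3]
Step 4: demand=4,sold=3 ship[1->2]=3 ship[0->1]=4 prod=4 -> inv=[4 12 3]
Step 5: demand=4,sold=3 ship[1->2]=3 ship[0->1]=4 prod=4 -> inv=[4 13 3]
Step 6: demand=4,sold=3 ship[1->2]=3 ship[0->1]=4 prod=4 -> inv=[4 14 3]

4 14 3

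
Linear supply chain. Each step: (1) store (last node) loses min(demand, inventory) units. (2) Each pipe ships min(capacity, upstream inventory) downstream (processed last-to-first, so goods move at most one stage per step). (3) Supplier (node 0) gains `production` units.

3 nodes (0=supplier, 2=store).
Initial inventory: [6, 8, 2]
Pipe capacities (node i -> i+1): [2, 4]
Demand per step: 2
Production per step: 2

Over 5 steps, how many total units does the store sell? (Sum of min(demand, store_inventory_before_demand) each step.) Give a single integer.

Step 1: sold=2 (running total=2) -> [6 6 4]
Step 2: sold=2 (running total=4) -> [6 4 6]
Step 3: sold=2 (running total=6) -> [6 2 8]
Step 4: sold=2 (running total=8) -> [6 2 8]
Step 5: sold=2 (running total=10) -> [6 2 8]

Answer: 10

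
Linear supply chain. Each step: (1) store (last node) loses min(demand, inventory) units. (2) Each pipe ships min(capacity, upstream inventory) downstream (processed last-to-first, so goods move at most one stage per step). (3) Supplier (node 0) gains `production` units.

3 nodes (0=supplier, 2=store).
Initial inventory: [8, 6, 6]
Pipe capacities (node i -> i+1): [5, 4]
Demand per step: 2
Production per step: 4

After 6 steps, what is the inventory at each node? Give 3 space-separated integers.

Step 1: demand=2,sold=2 ship[1->2]=4 ship[0->1]=5 prod=4 -> inv=[7 7 8]
Step 2: demand=2,sold=2 ship[1->2]=4 ship[0->1]=5 prod=4 -> inv=[6 8 10]
Step 3: demand=2,sold=2 ship[1->2]=4 ship[0->1]=5 prod=4 -> inv=[5 9 12]
Step 4: demand=2,sold=2 ship[1->2]=4 ship[0->1]=5 prod=4 -> inv=[4 10 14]
Step 5: demand=2,sold=2 ship[1->2]=4 ship[0->1]=4 prod=4 -> inv=[4 10 16]
Step 6: demand=2,sold=2 ship[1->2]=4 ship[0->1]=4 prod=4 -> inv=[4 10 18]

4 10 18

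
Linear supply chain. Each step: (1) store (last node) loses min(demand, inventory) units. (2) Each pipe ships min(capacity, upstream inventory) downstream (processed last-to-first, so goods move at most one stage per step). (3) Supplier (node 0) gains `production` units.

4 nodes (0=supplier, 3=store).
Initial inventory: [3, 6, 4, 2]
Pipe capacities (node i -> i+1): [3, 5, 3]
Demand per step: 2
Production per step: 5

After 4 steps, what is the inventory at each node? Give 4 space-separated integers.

Step 1: demand=2,sold=2 ship[2->3]=3 ship[1->2]=5 ship[0->1]=3 prod=5 -> inv=[5 4 6 3]
Step 2: demand=2,sold=2 ship[2->3]=3 ship[1->2]=4 ship[0->1]=3 prod=5 -> inv=[7 3 7 4]
Step 3: demand=2,sold=2 ship[2->3]=3 ship[1->2]=3 ship[0->1]=3 prod=5 -> inv=[9 3 7 5]
Step 4: demand=2,sold=2 ship[2->3]=3 ship[1->2]=3 ship[0->1]=3 prod=5 -> inv=[11 3 7 6]

11 3 7 6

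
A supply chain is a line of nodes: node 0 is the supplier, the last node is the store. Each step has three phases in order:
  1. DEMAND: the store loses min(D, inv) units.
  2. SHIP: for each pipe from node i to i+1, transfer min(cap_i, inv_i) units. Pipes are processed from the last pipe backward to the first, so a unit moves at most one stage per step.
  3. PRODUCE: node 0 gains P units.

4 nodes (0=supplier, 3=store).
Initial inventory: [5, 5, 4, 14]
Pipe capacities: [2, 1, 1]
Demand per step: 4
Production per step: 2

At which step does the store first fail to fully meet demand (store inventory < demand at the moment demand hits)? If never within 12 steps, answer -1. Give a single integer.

Step 1: demand=4,sold=4 ship[2->3]=1 ship[1->2]=1 ship[0->1]=2 prod=2 -> [5 6 4 11]
Step 2: demand=4,sold=4 ship[2->3]=1 ship[1->2]=1 ship[0->1]=2 prod=2 -> [5 7 4 8]
Step 3: demand=4,sold=4 ship[2->3]=1 ship[1->2]=1 ship[0->1]=2 prod=2 -> [5 8 4 5]
Step 4: demand=4,sold=4 ship[2->3]=1 ship[1->2]=1 ship[0->1]=2 prod=2 -> [5 9 4 2]
Step 5: demand=4,sold=2 ship[2->3]=1 ship[1->2]=1 ship[0->1]=2 prod=2 -> [5 10 4 1]
Step 6: demand=4,sold=1 ship[2->3]=1 ship[1->2]=1 ship[0->1]=2 prod=2 -> [5 11 4 1]
Step 7: demand=4,sold=1 ship[2->3]=1 ship[1->2]=1 ship[0->1]=2 prod=2 -> [5 12 4 1]
Step 8: demand=4,sold=1 ship[2->3]=1 ship[1->2]=1 ship[0->1]=2 prod=2 -> [5 13 4 1]
Step 9: demand=4,sold=1 ship[2->3]=1 ship[1->2]=1 ship[0->1]=2 prod=2 -> [5 14 4 1]
Step 10: demand=4,sold=1 ship[2->3]=1 ship[1->2]=1 ship[0->1]=2 prod=2 -> [5 15 4 1]
Step 11: demand=4,sold=1 ship[2->3]=1 ship[1->2]=1 ship[0->1]=2 prod=2 -> [5 16 4 1]
Step 12: demand=4,sold=1 ship[2->3]=1 ship[1->2]=1 ship[0->1]=2 prod=2 -> [5 17 4 1]
First stockout at step 5

5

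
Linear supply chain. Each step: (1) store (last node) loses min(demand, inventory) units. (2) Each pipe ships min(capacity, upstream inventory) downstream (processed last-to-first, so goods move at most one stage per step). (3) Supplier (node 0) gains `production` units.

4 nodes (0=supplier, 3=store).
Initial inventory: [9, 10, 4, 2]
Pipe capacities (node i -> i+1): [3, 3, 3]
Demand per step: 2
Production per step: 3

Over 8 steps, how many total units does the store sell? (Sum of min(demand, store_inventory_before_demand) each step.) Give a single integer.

Step 1: sold=2 (running total=2) -> [9 10 4 3]
Step 2: sold=2 (running total=4) -> [9 10 4 4]
Step 3: sold=2 (running total=6) -> [9 10 4 5]
Step 4: sold=2 (running total=8) -> [9 10 4 6]
Step 5: sold=2 (running total=10) -> [9 10 4 7]
Step 6: sold=2 (running total=12) -> [9 10 4 8]
Step 7: sold=2 (running total=14) -> [9 10 4 9]
Step 8: sold=2 (running total=16) -> [9 10 4 10]

Answer: 16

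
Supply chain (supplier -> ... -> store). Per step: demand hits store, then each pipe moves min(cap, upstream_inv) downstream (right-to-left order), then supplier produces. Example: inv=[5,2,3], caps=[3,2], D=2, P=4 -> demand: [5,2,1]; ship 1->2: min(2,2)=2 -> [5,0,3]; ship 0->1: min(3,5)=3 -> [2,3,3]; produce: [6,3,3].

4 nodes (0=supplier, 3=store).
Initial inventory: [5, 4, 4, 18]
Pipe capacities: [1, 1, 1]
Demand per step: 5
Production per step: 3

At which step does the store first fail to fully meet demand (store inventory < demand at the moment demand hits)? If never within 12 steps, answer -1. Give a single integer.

Step 1: demand=5,sold=5 ship[2->3]=1 ship[1->2]=1 ship[0->1]=1 prod=3 -> [7 4 4 14]
Step 2: demand=5,sold=5 ship[2->3]=1 ship[1->2]=1 ship[0->1]=1 prod=3 -> [9 4 4 10]
Step 3: demand=5,sold=5 ship[2->3]=1 ship[1->2]=1 ship[0->1]=1 prod=3 -> [11 4 4 6]
Step 4: demand=5,sold=5 ship[2->3]=1 ship[1->2]=1 ship[0->1]=1 prod=3 -> [13 4 4 2]
Step 5: demand=5,sold=2 ship[2->3]=1 ship[1->2]=1 ship[0->1]=1 prod=3 -> [15 4 4 1]
Step 6: demand=5,sold=1 ship[2->3]=1 ship[1->2]=1 ship[0->1]=1 prod=3 -> [17 4 4 1]
Step 7: demand=5,sold=1 ship[2->3]=1 ship[1->2]=1 ship[0->1]=1 prod=3 -> [19 4 4 1]
Step 8: demand=5,sold=1 ship[2->3]=1 ship[1->2]=1 ship[0->1]=1 prod=3 -> [21 4 4 1]
Step 9: demand=5,sold=1 ship[2->3]=1 ship[1->2]=1 ship[0->1]=1 prod=3 -> [23 4 4 1]
Step 10: demand=5,sold=1 ship[2->3]=1 ship[1->2]=1 ship[0->1]=1 prod=3 -> [25 4 4 1]
Step 11: demand=5,sold=1 ship[2->3]=1 ship[1->2]=1 ship[0->1]=1 prod=3 -> [27 4 4 1]
Step 12: demand=5,sold=1 ship[2->3]=1 ship[1->2]=1 ship[0->1]=1 prod=3 -> [29 4 4 1]
First stockout at step 5

5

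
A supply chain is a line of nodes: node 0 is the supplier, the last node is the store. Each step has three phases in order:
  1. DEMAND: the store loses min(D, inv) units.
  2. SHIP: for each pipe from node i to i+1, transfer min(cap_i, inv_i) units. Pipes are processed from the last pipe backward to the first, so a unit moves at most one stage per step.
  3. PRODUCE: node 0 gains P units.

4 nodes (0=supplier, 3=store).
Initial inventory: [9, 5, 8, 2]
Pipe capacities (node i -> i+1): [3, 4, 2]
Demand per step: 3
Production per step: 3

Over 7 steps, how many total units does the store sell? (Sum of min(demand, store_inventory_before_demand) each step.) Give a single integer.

Step 1: sold=2 (running total=2) -> [9 4 10 2]
Step 2: sold=2 (running total=4) -> [9 3 12 2]
Step 3: sold=2 (running total=6) -> [9 3 13 2]
Step 4: sold=2 (running total=8) -> [9 3 14 2]
Step 5: sold=2 (running total=10) -> [9 3 15 2]
Step 6: sold=2 (running total=12) -> [9 3 16 2]
Step 7: sold=2 (running total=14) -> [9 3 17 2]

Answer: 14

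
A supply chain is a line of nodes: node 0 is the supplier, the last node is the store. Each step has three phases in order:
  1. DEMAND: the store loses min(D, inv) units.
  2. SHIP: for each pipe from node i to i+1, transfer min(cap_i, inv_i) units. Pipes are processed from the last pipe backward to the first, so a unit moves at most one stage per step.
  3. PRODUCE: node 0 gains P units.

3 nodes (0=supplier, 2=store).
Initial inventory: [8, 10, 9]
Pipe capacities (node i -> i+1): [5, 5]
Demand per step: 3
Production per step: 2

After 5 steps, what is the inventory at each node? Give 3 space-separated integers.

Step 1: demand=3,sold=3 ship[1->2]=5 ship[0->1]=5 prod=2 -> inv=[5 10 11]
Step 2: demand=3,sold=3 ship[1->2]=5 ship[0->1]=5 prod=2 -> inv=[2 10 13]
Step 3: demand=3,sold=3 ship[1->2]=5 ship[0->1]=2 prod=2 -> inv=[2 7 15]
Step 4: demand=3,sold=3 ship[1->2]=5 ship[0->1]=2 prod=2 -> inv=[2 4 17]
Step 5: demand=3,sold=3 ship[1->2]=4 ship[0->1]=2 prod=2 -> inv=[2 2 18]

2 2 18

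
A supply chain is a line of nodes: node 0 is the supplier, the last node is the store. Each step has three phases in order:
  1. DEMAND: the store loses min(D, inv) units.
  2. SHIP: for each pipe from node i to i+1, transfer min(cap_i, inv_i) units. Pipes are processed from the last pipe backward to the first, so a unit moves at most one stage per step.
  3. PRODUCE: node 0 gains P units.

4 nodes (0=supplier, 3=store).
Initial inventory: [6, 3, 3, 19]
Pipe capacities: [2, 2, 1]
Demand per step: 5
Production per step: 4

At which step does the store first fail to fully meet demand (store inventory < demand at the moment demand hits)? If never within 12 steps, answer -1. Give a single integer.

Step 1: demand=5,sold=5 ship[2->3]=1 ship[1->2]=2 ship[0->1]=2 prod=4 -> [8 3 4 15]
Step 2: demand=5,sold=5 ship[2->3]=1 ship[1->2]=2 ship[0->1]=2 prod=4 -> [10 3 5 11]
Step 3: demand=5,sold=5 ship[2->3]=1 ship[1->2]=2 ship[0->1]=2 prod=4 -> [12 3 6 7]
Step 4: demand=5,sold=5 ship[2->3]=1 ship[1->2]=2 ship[0->1]=2 prod=4 -> [14 3 7 3]
Step 5: demand=5,sold=3 ship[2->3]=1 ship[1->2]=2 ship[0->1]=2 prod=4 -> [16 3 8 1]
Step 6: demand=5,sold=1 ship[2->3]=1 ship[1->2]=2 ship[0->1]=2 prod=4 -> [18 3 9 1]
Step 7: demand=5,sold=1 ship[2->3]=1 ship[1->2]=2 ship[0->1]=2 prod=4 -> [20 3 10 1]
Step 8: demand=5,sold=1 ship[2->3]=1 ship[1->2]=2 ship[0->1]=2 prod=4 -> [22 3 11 1]
Step 9: demand=5,sold=1 ship[2->3]=1 ship[1->2]=2 ship[0->1]=2 prod=4 -> [24 3 12 1]
Step 10: demand=5,sold=1 ship[2->3]=1 ship[1->2]=2 ship[0->1]=2 prod=4 -> [26 3 13 1]
Step 11: demand=5,sold=1 ship[2->3]=1 ship[1->2]=2 ship[0->1]=2 prod=4 -> [28 3 14 1]
Step 12: demand=5,sold=1 ship[2->3]=1 ship[1->2]=2 ship[0->1]=2 prod=4 -> [30 3 15 1]
First stockout at step 5

5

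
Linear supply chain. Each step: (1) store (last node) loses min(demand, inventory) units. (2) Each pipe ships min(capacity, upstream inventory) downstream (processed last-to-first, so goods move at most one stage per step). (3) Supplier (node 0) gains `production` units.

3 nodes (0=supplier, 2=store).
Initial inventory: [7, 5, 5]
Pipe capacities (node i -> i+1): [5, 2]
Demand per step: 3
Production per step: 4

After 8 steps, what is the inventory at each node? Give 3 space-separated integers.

Step 1: demand=3,sold=3 ship[1->2]=2 ship[0->1]=5 prod=4 -> inv=[6 8 4]
Step 2: demand=3,sold=3 ship[1->2]=2 ship[0->1]=5 prod=4 -> inv=[5 11 3]
Step 3: demand=3,sold=3 ship[1->2]=2 ship[0->1]=5 prod=4 -> inv=[4 14 2]
Step 4: demand=3,sold=2 ship[1->2]=2 ship[0->1]=4 prod=4 -> inv=[4 16 2]
Step 5: demand=3,sold=2 ship[1->2]=2 ship[0->1]=4 prod=4 -> inv=[4 18 2]
Step 6: demand=3,sold=2 ship[1->2]=2 ship[0->1]=4 prod=4 -> inv=[4 20 2]
Step 7: demand=3,sold=2 ship[1->2]=2 ship[0->1]=4 prod=4 -> inv=[4 22 2]
Step 8: demand=3,sold=2 ship[1->2]=2 ship[0->1]=4 prod=4 -> inv=[4 24 2]

4 24 2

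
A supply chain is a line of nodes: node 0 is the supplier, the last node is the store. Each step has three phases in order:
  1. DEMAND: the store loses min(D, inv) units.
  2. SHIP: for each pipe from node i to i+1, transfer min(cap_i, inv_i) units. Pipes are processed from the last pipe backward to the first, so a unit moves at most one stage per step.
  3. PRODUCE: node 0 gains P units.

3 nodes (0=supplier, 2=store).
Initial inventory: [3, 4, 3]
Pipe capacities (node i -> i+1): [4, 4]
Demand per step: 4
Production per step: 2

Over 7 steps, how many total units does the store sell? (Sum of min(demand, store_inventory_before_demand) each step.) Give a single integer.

Step 1: sold=3 (running total=3) -> [2 3 4]
Step 2: sold=4 (running total=7) -> [2 2 3]
Step 3: sold=3 (running total=10) -> [2 2 2]
Step 4: sold=2 (running total=12) -> [2 2 2]
Step 5: sold=2 (running total=14) -> [2 2 2]
Step 6: sold=2 (running total=16) -> [2 2 2]
Step 7: sold=2 (running total=18) -> [2 2 2]

Answer: 18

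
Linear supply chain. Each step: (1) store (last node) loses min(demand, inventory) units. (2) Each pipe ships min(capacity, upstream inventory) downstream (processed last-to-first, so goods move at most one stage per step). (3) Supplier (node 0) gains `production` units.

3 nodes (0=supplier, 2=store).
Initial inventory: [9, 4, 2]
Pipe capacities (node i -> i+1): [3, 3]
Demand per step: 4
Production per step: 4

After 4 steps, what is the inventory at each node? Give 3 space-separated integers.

Step 1: demand=4,sold=2 ship[1->2]=3 ship[0->1]=3 prod=4 -> inv=[10 4 3]
Step 2: demand=4,sold=3 ship[1->2]=3 ship[0->1]=3 prod=4 -> inv=[11 4 3]
Step 3: demand=4,sold=3 ship[1->2]=3 ship[0->1]=3 prod=4 -> inv=[12 4 3]
Step 4: demand=4,sold=3 ship[1->2]=3 ship[0->1]=3 prod=4 -> inv=[13 4 3]

13 4 3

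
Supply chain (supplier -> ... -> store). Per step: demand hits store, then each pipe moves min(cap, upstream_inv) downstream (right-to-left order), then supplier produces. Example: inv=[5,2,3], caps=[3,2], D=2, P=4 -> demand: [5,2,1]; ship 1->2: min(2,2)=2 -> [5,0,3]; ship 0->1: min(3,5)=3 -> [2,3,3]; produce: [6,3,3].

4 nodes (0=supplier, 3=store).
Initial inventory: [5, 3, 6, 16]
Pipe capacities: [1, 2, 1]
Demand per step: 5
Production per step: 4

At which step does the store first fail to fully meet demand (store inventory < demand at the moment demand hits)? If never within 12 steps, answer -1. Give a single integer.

Step 1: demand=5,sold=5 ship[2->3]=1 ship[1->2]=2 ship[0->1]=1 prod=4 -> [8 2 7 12]
Step 2: demand=5,sold=5 ship[2->3]=1 ship[1->2]=2 ship[0->1]=1 prod=4 -> [11 1 8 8]
Step 3: demand=5,sold=5 ship[2->3]=1 ship[1->2]=1 ship[0->1]=1 prod=4 -> [14 1 8 4]
Step 4: demand=5,sold=4 ship[2->3]=1 ship[1->2]=1 ship[0->1]=1 prod=4 -> [17 1 8 1]
Step 5: demand=5,sold=1 ship[2->3]=1 ship[1->2]=1 ship[0->1]=1 prod=4 -> [20 1 8 1]
Step 6: demand=5,sold=1 ship[2->3]=1 ship[1->2]=1 ship[0->1]=1 prod=4 -> [23 1 8 1]
Step 7: demand=5,sold=1 ship[2->3]=1 ship[1->2]=1 ship[0->1]=1 prod=4 -> [26 1 8 1]
Step 8: demand=5,sold=1 ship[2->3]=1 ship[1->2]=1 ship[0->1]=1 prod=4 -> [29 1 8 1]
Step 9: demand=5,sold=1 ship[2->3]=1 ship[1->2]=1 ship[0->1]=1 prod=4 -> [32 1 8 1]
Step 10: demand=5,sold=1 ship[2->3]=1 ship[1->2]=1 ship[0->1]=1 prod=4 -> [35 1 8 1]
Step 11: demand=5,sold=1 ship[2->3]=1 ship[1->2]=1 ship[0->1]=1 prod=4 -> [38 1 8 1]
Step 12: demand=5,sold=1 ship[2->3]=1 ship[1->2]=1 ship[0->1]=1 prod=4 -> [41 1 8 1]
First stockout at step 4

4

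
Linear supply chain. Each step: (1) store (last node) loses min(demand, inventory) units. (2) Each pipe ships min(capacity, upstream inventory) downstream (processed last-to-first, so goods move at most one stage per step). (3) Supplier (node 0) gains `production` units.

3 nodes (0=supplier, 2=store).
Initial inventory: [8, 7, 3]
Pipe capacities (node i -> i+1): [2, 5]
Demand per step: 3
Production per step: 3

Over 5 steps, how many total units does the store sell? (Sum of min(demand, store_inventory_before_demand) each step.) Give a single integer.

Step 1: sold=3 (running total=3) -> [9 4 5]
Step 2: sold=3 (running total=6) -> [10 2 6]
Step 3: sold=3 (running total=9) -> [11 2 5]
Step 4: sold=3 (running total=12) -> [12 2 4]
Step 5: sold=3 (running total=15) -> [13 2 3]

Answer: 15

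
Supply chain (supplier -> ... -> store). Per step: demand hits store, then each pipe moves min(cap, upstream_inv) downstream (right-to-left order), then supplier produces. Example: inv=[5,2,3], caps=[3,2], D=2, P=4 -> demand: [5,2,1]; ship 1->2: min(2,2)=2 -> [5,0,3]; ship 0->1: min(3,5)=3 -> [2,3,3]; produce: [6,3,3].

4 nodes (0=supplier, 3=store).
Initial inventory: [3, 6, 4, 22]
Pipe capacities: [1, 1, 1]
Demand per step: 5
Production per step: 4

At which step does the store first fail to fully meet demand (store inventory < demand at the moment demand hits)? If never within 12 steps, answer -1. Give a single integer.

Step 1: demand=5,sold=5 ship[2->3]=1 ship[1->2]=1 ship[0->1]=1 prod=4 -> [6 6 4 18]
Step 2: demand=5,sold=5 ship[2->3]=1 ship[1->2]=1 ship[0->1]=1 prod=4 -> [9 6 4 14]
Step 3: demand=5,sold=5 ship[2->3]=1 ship[1->2]=1 ship[0->1]=1 prod=4 -> [12 6 4 10]
Step 4: demand=5,sold=5 ship[2->3]=1 ship[1->2]=1 ship[0->1]=1 prod=4 -> [15 6 4 6]
Step 5: demand=5,sold=5 ship[2->3]=1 ship[1->2]=1 ship[0->1]=1 prod=4 -> [18 6 4 2]
Step 6: demand=5,sold=2 ship[2->3]=1 ship[1->2]=1 ship[0->1]=1 prod=4 -> [21 6 4 1]
Step 7: demand=5,sold=1 ship[2->3]=1 ship[1->2]=1 ship[0->1]=1 prod=4 -> [24 6 4 1]
Step 8: demand=5,sold=1 ship[2->3]=1 ship[1->2]=1 ship[0->1]=1 prod=4 -> [27 6 4 1]
Step 9: demand=5,sold=1 ship[2->3]=1 ship[1->2]=1 ship[0->1]=1 prod=4 -> [30 6 4 1]
Step 10: demand=5,sold=1 ship[2->3]=1 ship[1->2]=1 ship[0->1]=1 prod=4 -> [33 6 4 1]
Step 11: demand=5,sold=1 ship[2->3]=1 ship[1->2]=1 ship[0->1]=1 prod=4 -> [36 6 4 1]
Step 12: demand=5,sold=1 ship[2->3]=1 ship[1->2]=1 ship[0->1]=1 prod=4 -> [39 6 4 1]
First stockout at step 6

6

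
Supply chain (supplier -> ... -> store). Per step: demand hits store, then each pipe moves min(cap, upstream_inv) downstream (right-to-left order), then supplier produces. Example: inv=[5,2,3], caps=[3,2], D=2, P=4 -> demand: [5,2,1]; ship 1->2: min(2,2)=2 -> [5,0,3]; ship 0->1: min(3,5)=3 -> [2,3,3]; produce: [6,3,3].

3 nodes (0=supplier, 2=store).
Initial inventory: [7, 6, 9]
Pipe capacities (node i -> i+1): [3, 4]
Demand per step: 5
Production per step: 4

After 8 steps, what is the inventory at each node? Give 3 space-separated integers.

Step 1: demand=5,sold=5 ship[1->2]=4 ship[0->1]=3 prod=4 -> inv=[8 5 8]
Step 2: demand=5,sold=5 ship[1->2]=4 ship[0->1]=3 prod=4 -> inv=[9 4 7]
Step 3: demand=5,sold=5 ship[1->2]=4 ship[0->1]=3 prod=4 -> inv=[10 3 6]
Step 4: demand=5,sold=5 ship[1->2]=3 ship[0->1]=3 prod=4 -> inv=[11 3 4]
Step 5: demand=5,sold=4 ship[1->2]=3 ship[0->1]=3 prod=4 -> inv=[12 3 3]
Step 6: demand=5,sold=3 ship[1->2]=3 ship[0->1]=3 prod=4 -> inv=[13 3 3]
Step 7: demand=5,sold=3 ship[1->2]=3 ship[0->1]=3 prod=4 -> inv=[14 3 3]
Step 8: demand=5,sold=3 ship[1->2]=3 ship[0->1]=3 prod=4 -> inv=[15 3 3]

15 3 3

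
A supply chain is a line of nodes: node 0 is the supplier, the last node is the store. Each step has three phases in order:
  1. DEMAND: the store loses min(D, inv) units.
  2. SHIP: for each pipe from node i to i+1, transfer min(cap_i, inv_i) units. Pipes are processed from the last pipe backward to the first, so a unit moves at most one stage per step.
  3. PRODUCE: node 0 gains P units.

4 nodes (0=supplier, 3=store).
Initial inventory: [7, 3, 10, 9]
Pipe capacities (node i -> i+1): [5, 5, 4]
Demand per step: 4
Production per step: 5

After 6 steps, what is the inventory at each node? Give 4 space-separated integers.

Step 1: demand=4,sold=4 ship[2->3]=4 ship[1->2]=3 ship[0->1]=5 prod=5 -> inv=[7 5 9 9]
Step 2: demand=4,sold=4 ship[2->3]=4 ship[1->2]=5 ship[0->1]=5 prod=5 -> inv=[7 5 10 9]
Step 3: demand=4,sold=4 ship[2->3]=4 ship[1->2]=5 ship[0->1]=5 prod=5 -> inv=[7 5 11 9]
Step 4: demand=4,sold=4 ship[2->3]=4 ship[1->2]=5 ship[0->1]=5 prod=5 -> inv=[7 5 12 9]
Step 5: demand=4,sold=4 ship[2->3]=4 ship[1->2]=5 ship[0->1]=5 prod=5 -> inv=[7 5 13 9]
Step 6: demand=4,sold=4 ship[2->3]=4 ship[1->2]=5 ship[0->1]=5 prod=5 -> inv=[7 5 14 9]

7 5 14 9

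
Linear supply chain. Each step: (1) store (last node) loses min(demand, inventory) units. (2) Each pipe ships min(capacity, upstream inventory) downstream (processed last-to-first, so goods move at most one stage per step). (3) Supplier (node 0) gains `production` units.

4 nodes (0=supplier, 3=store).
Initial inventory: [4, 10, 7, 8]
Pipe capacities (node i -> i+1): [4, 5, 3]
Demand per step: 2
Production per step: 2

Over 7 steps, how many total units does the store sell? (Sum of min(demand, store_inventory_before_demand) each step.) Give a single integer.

Answer: 14

Derivation:
Step 1: sold=2 (running total=2) -> [2 9 9 9]
Step 2: sold=2 (running total=4) -> [2 6 11 10]
Step 3: sold=2 (running total=6) -> [2 3 13 11]
Step 4: sold=2 (running total=8) -> [2 2 13 12]
Step 5: sold=2 (running total=10) -> [2 2 12 13]
Step 6: sold=2 (running total=12) -> [2 2 11 14]
Step 7: sold=2 (running total=14) -> [2 2 10 15]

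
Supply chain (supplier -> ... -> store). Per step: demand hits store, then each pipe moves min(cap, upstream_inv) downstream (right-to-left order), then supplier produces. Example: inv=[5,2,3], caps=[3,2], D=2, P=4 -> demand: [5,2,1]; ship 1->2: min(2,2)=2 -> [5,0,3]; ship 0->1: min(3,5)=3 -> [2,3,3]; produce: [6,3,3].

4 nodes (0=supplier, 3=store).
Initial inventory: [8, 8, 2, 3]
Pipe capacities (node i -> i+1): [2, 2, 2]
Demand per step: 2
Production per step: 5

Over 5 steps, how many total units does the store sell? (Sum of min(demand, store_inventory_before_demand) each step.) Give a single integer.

Step 1: sold=2 (running total=2) -> [11 8 2 3]
Step 2: sold=2 (running total=4) -> [14 8 2 3]
Step 3: sold=2 (running total=6) -> [17 8 2 3]
Step 4: sold=2 (running total=8) -> [20 8 2 3]
Step 5: sold=2 (running total=10) -> [23 8 2 3]

Answer: 10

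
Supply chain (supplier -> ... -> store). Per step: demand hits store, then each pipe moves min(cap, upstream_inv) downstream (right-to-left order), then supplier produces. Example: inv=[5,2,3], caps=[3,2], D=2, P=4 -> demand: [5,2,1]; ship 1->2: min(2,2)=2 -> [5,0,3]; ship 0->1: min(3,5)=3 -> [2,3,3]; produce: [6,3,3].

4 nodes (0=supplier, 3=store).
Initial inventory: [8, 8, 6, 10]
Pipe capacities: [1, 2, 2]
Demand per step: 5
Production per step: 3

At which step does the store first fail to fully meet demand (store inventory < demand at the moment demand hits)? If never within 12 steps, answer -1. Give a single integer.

Step 1: demand=5,sold=5 ship[2->3]=2 ship[1->2]=2 ship[0->1]=1 prod=3 -> [10 7 6 7]
Step 2: demand=5,sold=5 ship[2->3]=2 ship[1->2]=2 ship[0->1]=1 prod=3 -> [12 6 6 4]
Step 3: demand=5,sold=4 ship[2->3]=2 ship[1->2]=2 ship[0->1]=1 prod=3 -> [14 5 6 2]
Step 4: demand=5,sold=2 ship[2->3]=2 ship[1->2]=2 ship[0->1]=1 prod=3 -> [16 4 6 2]
Step 5: demand=5,sold=2 ship[2->3]=2 ship[1->2]=2 ship[0->1]=1 prod=3 -> [18 3 6 2]
Step 6: demand=5,sold=2 ship[2->3]=2 ship[1->2]=2 ship[0->1]=1 prod=3 -> [20 2 6 2]
Step 7: demand=5,sold=2 ship[2->3]=2 ship[1->2]=2 ship[0->1]=1 prod=3 -> [22 1 6 2]
Step 8: demand=5,sold=2 ship[2->3]=2 ship[1->2]=1 ship[0->1]=1 prod=3 -> [24 1 5 2]
Step 9: demand=5,sold=2 ship[2->3]=2 ship[1->2]=1 ship[0->1]=1 prod=3 -> [26 1 4 2]
Step 10: demand=5,sold=2 ship[2->3]=2 ship[1->2]=1 ship[0->1]=1 prod=3 -> [28 1 3 2]
Step 11: demand=5,sold=2 ship[2->3]=2 ship[1->2]=1 ship[0->1]=1 prod=3 -> [30 1 2 2]
Step 12: demand=5,sold=2 ship[2->3]=2 ship[1->2]=1 ship[0->1]=1 prod=3 -> [32 1 1 2]
First stockout at step 3

3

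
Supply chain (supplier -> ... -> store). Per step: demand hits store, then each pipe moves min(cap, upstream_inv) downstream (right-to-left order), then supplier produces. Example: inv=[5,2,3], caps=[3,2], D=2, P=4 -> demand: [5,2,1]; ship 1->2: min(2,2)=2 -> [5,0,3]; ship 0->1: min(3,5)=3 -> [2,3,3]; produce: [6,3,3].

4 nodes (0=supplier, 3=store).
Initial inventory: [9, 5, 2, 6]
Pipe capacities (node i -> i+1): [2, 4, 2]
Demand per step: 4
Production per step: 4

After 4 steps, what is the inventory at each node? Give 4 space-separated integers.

Step 1: demand=4,sold=4 ship[2->3]=2 ship[1->2]=4 ship[0->1]=2 prod=4 -> inv=[11 3 4 4]
Step 2: demand=4,sold=4 ship[2->3]=2 ship[1->2]=3 ship[0->1]=2 prod=4 -> inv=[13 2 5 2]
Step 3: demand=4,sold=2 ship[2->3]=2 ship[1->2]=2 ship[0->1]=2 prod=4 -> inv=[15 2 5 2]
Step 4: demand=4,sold=2 ship[2->3]=2 ship[1->2]=2 ship[0->1]=2 prod=4 -> inv=[17 2 5 2]

17 2 5 2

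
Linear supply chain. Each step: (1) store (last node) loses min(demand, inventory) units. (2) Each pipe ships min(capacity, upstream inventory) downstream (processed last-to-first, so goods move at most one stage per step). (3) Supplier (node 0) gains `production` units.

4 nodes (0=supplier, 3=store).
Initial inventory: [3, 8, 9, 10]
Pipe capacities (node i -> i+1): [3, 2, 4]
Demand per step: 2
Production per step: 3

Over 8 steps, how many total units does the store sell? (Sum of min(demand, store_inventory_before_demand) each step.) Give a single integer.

Step 1: sold=2 (running total=2) -> [3 9 7 12]
Step 2: sold=2 (running total=4) -> [3 10 5 14]
Step 3: sold=2 (running total=6) -> [3 11 3 16]
Step 4: sold=2 (running total=8) -> [3 12 2 17]
Step 5: sold=2 (running total=10) -> [3 13 2 17]
Step 6: sold=2 (running total=12) -> [3 14 2 17]
Step 7: sold=2 (running total=14) -> [3 15 2 17]
Step 8: sold=2 (running total=16) -> [3 16 2 17]

Answer: 16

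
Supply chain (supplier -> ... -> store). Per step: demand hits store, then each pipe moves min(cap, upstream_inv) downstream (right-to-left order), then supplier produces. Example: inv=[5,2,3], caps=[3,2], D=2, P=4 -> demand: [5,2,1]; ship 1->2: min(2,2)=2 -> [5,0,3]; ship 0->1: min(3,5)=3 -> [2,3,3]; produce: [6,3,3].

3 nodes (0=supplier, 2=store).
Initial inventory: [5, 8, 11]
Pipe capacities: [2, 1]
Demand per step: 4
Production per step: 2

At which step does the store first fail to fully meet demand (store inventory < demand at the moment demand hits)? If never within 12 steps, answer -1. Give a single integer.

Step 1: demand=4,sold=4 ship[1->2]=1 ship[0->1]=2 prod=2 -> [5 9 8]
Step 2: demand=4,sold=4 ship[1->2]=1 ship[0->1]=2 prod=2 -> [5 10 5]
Step 3: demand=4,sold=4 ship[1->2]=1 ship[0->1]=2 prod=2 -> [5 11 2]
Step 4: demand=4,sold=2 ship[1->2]=1 ship[0->1]=2 prod=2 -> [5 12 1]
Step 5: demand=4,sold=1 ship[1->2]=1 ship[0->1]=2 prod=2 -> [5 13 1]
Step 6: demand=4,sold=1 ship[1->2]=1 ship[0->1]=2 prod=2 -> [5 14 1]
Step 7: demand=4,sold=1 ship[1->2]=1 ship[0->1]=2 prod=2 -> [5 15 1]
Step 8: demand=4,sold=1 ship[1->2]=1 ship[0->1]=2 prod=2 -> [5 16 1]
Step 9: demand=4,sold=1 ship[1->2]=1 ship[0->1]=2 prod=2 -> [5 17 1]
Step 10: demand=4,sold=1 ship[1->2]=1 ship[0->1]=2 prod=2 -> [5 18 1]
Step 11: demand=4,sold=1 ship[1->2]=1 ship[0->1]=2 prod=2 -> [5 19 1]
Step 12: demand=4,sold=1 ship[1->2]=1 ship[0->1]=2 prod=2 -> [5 20 1]
First stockout at step 4

4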